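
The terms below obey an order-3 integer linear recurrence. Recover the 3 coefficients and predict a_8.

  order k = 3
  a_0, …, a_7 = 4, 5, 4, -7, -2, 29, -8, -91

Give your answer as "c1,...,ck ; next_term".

0,-3,2 ; 82

  a_3 = 0·4 + -3·5 + 2·4 = -7
  a_4 = 0·-7 + -3·4 + 2·5 = -2
  a_5 = 0·-2 + -3·-7 + 2·4 = 29
  a_6 = 0·29 + -3·-2 + 2·-7 = -8
  a_7 = 0·-8 + -3·29 + 2·-2 = -91
  a_8 = 0·-91 + -3·-8 + 2·29 = 82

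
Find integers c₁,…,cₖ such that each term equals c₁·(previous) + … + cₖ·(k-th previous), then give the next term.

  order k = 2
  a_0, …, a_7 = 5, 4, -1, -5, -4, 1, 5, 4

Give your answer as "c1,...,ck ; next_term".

1,-1 ; -1

  a_2 = 1·4 + -1·5 = -1
  a_3 = 1·-1 + -1·4 = -5
  a_4 = 1·-5 + -1·-1 = -4
  a_5 = 1·-4 + -1·-5 = 1
  a_6 = 1·1 + -1·-4 = 5
  a_7 = 1·5 + -1·1 = 4
  a_8 = 1·4 + -1·5 = -1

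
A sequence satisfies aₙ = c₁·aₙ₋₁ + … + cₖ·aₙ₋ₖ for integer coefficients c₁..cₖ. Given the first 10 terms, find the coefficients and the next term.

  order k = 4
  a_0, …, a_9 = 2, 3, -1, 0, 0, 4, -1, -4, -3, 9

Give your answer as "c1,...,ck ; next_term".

  a_4 = 0·0 + -1·-1 + -1·3 + 1·2 = 0
  a_5 = 0·0 + -1·0 + -1·-1 + 1·3 = 4
  a_6 = 0·4 + -1·0 + -1·0 + 1·-1 = -1
  a_7 = 0·-1 + -1·4 + -1·0 + 1·0 = -4
  a_8 = 0·-4 + -1·-1 + -1·4 + 1·0 = -3
  a_9 = 0·-3 + -1·-4 + -1·-1 + 1·4 = 9
  a_10 = 0·9 + -1·-3 + -1·-4 + 1·-1 = 6

0,-1,-1,1 ; 6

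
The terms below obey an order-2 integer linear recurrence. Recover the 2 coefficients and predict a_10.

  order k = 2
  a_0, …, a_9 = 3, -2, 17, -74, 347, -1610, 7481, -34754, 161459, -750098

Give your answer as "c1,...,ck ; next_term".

-4,3 ; 3484769

  a_2 = -4·-2 + 3·3 = 17
  a_3 = -4·17 + 3·-2 = -74
  a_4 = -4·-74 + 3·17 = 347
  a_5 = -4·347 + 3·-74 = -1610
  a_6 = -4·-1610 + 3·347 = 7481
  a_7 = -4·7481 + 3·-1610 = -34754
  a_8 = -4·-34754 + 3·7481 = 161459
  a_9 = -4·161459 + 3·-34754 = -750098
  a_10 = -4·-750098 + 3·161459 = 3484769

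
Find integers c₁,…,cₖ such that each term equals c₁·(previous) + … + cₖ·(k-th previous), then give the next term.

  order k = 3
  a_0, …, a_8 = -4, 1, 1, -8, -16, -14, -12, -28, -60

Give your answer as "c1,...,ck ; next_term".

2,-2,2 ; -88

  a_3 = 2·1 + -2·1 + 2·-4 = -8
  a_4 = 2·-8 + -2·1 + 2·1 = -16
  a_5 = 2·-16 + -2·-8 + 2·1 = -14
  a_6 = 2·-14 + -2·-16 + 2·-8 = -12
  a_7 = 2·-12 + -2·-14 + 2·-16 = -28
  a_8 = 2·-28 + -2·-12 + 2·-14 = -60
  a_9 = 2·-60 + -2·-28 + 2·-12 = -88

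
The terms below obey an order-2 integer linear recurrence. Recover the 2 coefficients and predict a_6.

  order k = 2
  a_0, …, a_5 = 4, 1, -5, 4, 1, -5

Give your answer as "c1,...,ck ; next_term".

  a_2 = -1·1 + -1·4 = -5
  a_3 = -1·-5 + -1·1 = 4
  a_4 = -1·4 + -1·-5 = 1
  a_5 = -1·1 + -1·4 = -5
  a_6 = -1·-5 + -1·1 = 4

-1,-1 ; 4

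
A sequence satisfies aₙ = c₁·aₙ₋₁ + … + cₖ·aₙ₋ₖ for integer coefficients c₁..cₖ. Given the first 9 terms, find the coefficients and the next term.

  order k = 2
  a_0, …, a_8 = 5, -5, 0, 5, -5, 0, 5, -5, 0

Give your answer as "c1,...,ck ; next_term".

-1,-1 ; 5

  a_2 = -1·-5 + -1·5 = 0
  a_3 = -1·0 + -1·-5 = 5
  a_4 = -1·5 + -1·0 = -5
  a_5 = -1·-5 + -1·5 = 0
  a_6 = -1·0 + -1·-5 = 5
  a_7 = -1·5 + -1·0 = -5
  a_8 = -1·-5 + -1·5 = 0
  a_9 = -1·0 + -1·-5 = 5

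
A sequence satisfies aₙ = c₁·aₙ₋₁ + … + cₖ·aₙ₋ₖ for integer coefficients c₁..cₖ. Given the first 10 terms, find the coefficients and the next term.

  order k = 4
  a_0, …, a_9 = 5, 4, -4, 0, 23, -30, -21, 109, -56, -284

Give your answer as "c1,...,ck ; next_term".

  a_4 = -2·0 + -3·-4 + -1·4 + 3·5 = 23
  a_5 = -2·23 + -3·0 + -1·-4 + 3·4 = -30
  a_6 = -2·-30 + -3·23 + -1·0 + 3·-4 = -21
  a_7 = -2·-21 + -3·-30 + -1·23 + 3·0 = 109
  a_8 = -2·109 + -3·-21 + -1·-30 + 3·23 = -56
  a_9 = -2·-56 + -3·109 + -1·-21 + 3·-30 = -284
  a_10 = -2·-284 + -3·-56 + -1·109 + 3·-21 = 564

-2,-3,-1,3 ; 564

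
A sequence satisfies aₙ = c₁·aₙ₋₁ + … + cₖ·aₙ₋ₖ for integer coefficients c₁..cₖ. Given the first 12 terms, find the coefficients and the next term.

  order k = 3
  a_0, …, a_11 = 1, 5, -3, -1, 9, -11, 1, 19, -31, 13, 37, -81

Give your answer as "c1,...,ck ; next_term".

-1,-1,1 ; 57

  a_3 = -1·-3 + -1·5 + 1·1 = -1
  a_4 = -1·-1 + -1·-3 + 1·5 = 9
  a_5 = -1·9 + -1·-1 + 1·-3 = -11
  a_6 = -1·-11 + -1·9 + 1·-1 = 1
  a_7 = -1·1 + -1·-11 + 1·9 = 19
  a_8 = -1·19 + -1·1 + 1·-11 = -31
  a_9 = -1·-31 + -1·19 + 1·1 = 13
  a_10 = -1·13 + -1·-31 + 1·19 = 37
  a_11 = -1·37 + -1·13 + 1·-31 = -81
  a_12 = -1·-81 + -1·37 + 1·13 = 57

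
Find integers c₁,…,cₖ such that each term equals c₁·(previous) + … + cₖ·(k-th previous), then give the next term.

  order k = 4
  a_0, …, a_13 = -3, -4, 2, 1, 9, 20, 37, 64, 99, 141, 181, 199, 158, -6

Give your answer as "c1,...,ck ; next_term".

  a_4 = 2·1 + 0·2 + -1·-4 + -1·-3 = 9
  a_5 = 2·9 + 0·1 + -1·2 + -1·-4 = 20
  a_6 = 2·20 + 0·9 + -1·1 + -1·2 = 37
  a_7 = 2·37 + 0·20 + -1·9 + -1·1 = 64
  a_8 = 2·64 + 0·37 + -1·20 + -1·9 = 99
  a_9 = 2·99 + 0·64 + -1·37 + -1·20 = 141
  a_10 = 2·141 + 0·99 + -1·64 + -1·37 = 181
  a_11 = 2·181 + 0·141 + -1·99 + -1·64 = 199
  a_12 = 2·199 + 0·181 + -1·141 + -1·99 = 158
  a_13 = 2·158 + 0·199 + -1·181 + -1·141 = -6
  a_14 = 2·-6 + 0·158 + -1·199 + -1·181 = -392

2,0,-1,-1 ; -392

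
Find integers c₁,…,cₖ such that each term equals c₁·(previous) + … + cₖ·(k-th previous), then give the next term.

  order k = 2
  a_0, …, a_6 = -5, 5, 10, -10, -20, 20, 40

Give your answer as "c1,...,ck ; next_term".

  a_2 = 0·5 + -2·-5 = 10
  a_3 = 0·10 + -2·5 = -10
  a_4 = 0·-10 + -2·10 = -20
  a_5 = 0·-20 + -2·-10 = 20
  a_6 = 0·20 + -2·-20 = 40
  a_7 = 0·40 + -2·20 = -40

0,-2 ; -40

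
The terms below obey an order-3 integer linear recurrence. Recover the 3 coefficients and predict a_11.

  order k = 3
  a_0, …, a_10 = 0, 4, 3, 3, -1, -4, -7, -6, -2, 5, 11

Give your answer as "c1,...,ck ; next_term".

1,0,-1 ; 13

  a_3 = 1·3 + 0·4 + -1·0 = 3
  a_4 = 1·3 + 0·3 + -1·4 = -1
  a_5 = 1·-1 + 0·3 + -1·3 = -4
  a_6 = 1·-4 + 0·-1 + -1·3 = -7
  a_7 = 1·-7 + 0·-4 + -1·-1 = -6
  a_8 = 1·-6 + 0·-7 + -1·-4 = -2
  a_9 = 1·-2 + 0·-6 + -1·-7 = 5
  a_10 = 1·5 + 0·-2 + -1·-6 = 11
  a_11 = 1·11 + 0·5 + -1·-2 = 13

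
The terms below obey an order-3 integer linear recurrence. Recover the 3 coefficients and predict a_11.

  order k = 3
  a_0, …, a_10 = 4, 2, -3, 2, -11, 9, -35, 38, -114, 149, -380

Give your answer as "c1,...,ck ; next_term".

0,3,-1 ; 561

  a_3 = 0·-3 + 3·2 + -1·4 = 2
  a_4 = 0·2 + 3·-3 + -1·2 = -11
  a_5 = 0·-11 + 3·2 + -1·-3 = 9
  a_6 = 0·9 + 3·-11 + -1·2 = -35
  a_7 = 0·-35 + 3·9 + -1·-11 = 38
  a_8 = 0·38 + 3·-35 + -1·9 = -114
  a_9 = 0·-114 + 3·38 + -1·-35 = 149
  a_10 = 0·149 + 3·-114 + -1·38 = -380
  a_11 = 0·-380 + 3·149 + -1·-114 = 561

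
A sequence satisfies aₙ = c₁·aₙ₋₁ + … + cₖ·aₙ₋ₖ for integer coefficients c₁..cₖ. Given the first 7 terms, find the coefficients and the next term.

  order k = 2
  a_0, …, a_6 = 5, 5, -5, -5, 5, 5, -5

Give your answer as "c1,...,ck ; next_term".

  a_2 = 0·5 + -1·5 = -5
  a_3 = 0·-5 + -1·5 = -5
  a_4 = 0·-5 + -1·-5 = 5
  a_5 = 0·5 + -1·-5 = 5
  a_6 = 0·5 + -1·5 = -5
  a_7 = 0·-5 + -1·5 = -5

0,-1 ; -5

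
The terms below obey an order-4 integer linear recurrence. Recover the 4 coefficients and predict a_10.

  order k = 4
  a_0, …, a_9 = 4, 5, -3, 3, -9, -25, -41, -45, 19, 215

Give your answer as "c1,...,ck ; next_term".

2,-1,-2,-2 ; 583

  a_4 = 2·3 + -1·-3 + -2·5 + -2·4 = -9
  a_5 = 2·-9 + -1·3 + -2·-3 + -2·5 = -25
  a_6 = 2·-25 + -1·-9 + -2·3 + -2·-3 = -41
  a_7 = 2·-41 + -1·-25 + -2·-9 + -2·3 = -45
  a_8 = 2·-45 + -1·-41 + -2·-25 + -2·-9 = 19
  a_9 = 2·19 + -1·-45 + -2·-41 + -2·-25 = 215
  a_10 = 2·215 + -1·19 + -2·-45 + -2·-41 = 583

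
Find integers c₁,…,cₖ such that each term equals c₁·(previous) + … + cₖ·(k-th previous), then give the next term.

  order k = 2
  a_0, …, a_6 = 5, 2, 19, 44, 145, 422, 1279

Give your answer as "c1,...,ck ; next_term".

2,3 ; 3824

  a_2 = 2·2 + 3·5 = 19
  a_3 = 2·19 + 3·2 = 44
  a_4 = 2·44 + 3·19 = 145
  a_5 = 2·145 + 3·44 = 422
  a_6 = 2·422 + 3·145 = 1279
  a_7 = 2·1279 + 3·422 = 3824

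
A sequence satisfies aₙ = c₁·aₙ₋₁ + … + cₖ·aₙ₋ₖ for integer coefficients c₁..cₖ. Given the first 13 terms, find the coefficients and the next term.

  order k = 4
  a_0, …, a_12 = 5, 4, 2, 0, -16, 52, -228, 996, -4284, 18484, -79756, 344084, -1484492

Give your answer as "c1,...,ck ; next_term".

-4,1,-2,-2 ; 6404596

  a_4 = -4·0 + 1·2 + -2·4 + -2·5 = -16
  a_5 = -4·-16 + 1·0 + -2·2 + -2·4 = 52
  a_6 = -4·52 + 1·-16 + -2·0 + -2·2 = -228
  a_7 = -4·-228 + 1·52 + -2·-16 + -2·0 = 996
  a_8 = -4·996 + 1·-228 + -2·52 + -2·-16 = -4284
  a_9 = -4·-4284 + 1·996 + -2·-228 + -2·52 = 18484
  a_10 = -4·18484 + 1·-4284 + -2·996 + -2·-228 = -79756
  a_11 = -4·-79756 + 1·18484 + -2·-4284 + -2·996 = 344084
  a_12 = -4·344084 + 1·-79756 + -2·18484 + -2·-4284 = -1484492
  a_13 = -4·-1484492 + 1·344084 + -2·-79756 + -2·18484 = 6404596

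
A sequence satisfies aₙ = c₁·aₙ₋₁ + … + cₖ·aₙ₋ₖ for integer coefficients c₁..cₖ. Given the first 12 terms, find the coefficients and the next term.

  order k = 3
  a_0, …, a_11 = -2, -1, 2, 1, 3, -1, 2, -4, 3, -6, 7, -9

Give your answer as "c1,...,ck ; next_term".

  a_3 = 0·2 + 1·-1 + -1·-2 = 1
  a_4 = 0·1 + 1·2 + -1·-1 = 3
  a_5 = 0·3 + 1·1 + -1·2 = -1
  a_6 = 0·-1 + 1·3 + -1·1 = 2
  a_7 = 0·2 + 1·-1 + -1·3 = -4
  a_8 = 0·-4 + 1·2 + -1·-1 = 3
  a_9 = 0·3 + 1·-4 + -1·2 = -6
  a_10 = 0·-6 + 1·3 + -1·-4 = 7
  a_11 = 0·7 + 1·-6 + -1·3 = -9
  a_12 = 0·-9 + 1·7 + -1·-6 = 13

0,1,-1 ; 13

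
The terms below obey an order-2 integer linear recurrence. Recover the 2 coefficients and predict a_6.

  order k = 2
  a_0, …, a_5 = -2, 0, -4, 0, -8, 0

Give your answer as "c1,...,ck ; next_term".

  a_2 = 0·0 + 2·-2 = -4
  a_3 = 0·-4 + 2·0 = 0
  a_4 = 0·0 + 2·-4 = -8
  a_5 = 0·-8 + 2·0 = 0
  a_6 = 0·0 + 2·-8 = -16

0,2 ; -16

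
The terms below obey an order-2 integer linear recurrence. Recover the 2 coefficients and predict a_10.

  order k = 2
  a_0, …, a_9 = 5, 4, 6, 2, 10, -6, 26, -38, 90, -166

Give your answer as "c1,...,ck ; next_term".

-1,2 ; 346

  a_2 = -1·4 + 2·5 = 6
  a_3 = -1·6 + 2·4 = 2
  a_4 = -1·2 + 2·6 = 10
  a_5 = -1·10 + 2·2 = -6
  a_6 = -1·-6 + 2·10 = 26
  a_7 = -1·26 + 2·-6 = -38
  a_8 = -1·-38 + 2·26 = 90
  a_9 = -1·90 + 2·-38 = -166
  a_10 = -1·-166 + 2·90 = 346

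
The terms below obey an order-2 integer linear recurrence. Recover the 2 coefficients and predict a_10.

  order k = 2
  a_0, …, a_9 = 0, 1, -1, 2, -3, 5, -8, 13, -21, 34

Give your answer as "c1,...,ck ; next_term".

-1,1 ; -55

  a_2 = -1·1 + 1·0 = -1
  a_3 = -1·-1 + 1·1 = 2
  a_4 = -1·2 + 1·-1 = -3
  a_5 = -1·-3 + 1·2 = 5
  a_6 = -1·5 + 1·-3 = -8
  a_7 = -1·-8 + 1·5 = 13
  a_8 = -1·13 + 1·-8 = -21
  a_9 = -1·-21 + 1·13 = 34
  a_10 = -1·34 + 1·-21 = -55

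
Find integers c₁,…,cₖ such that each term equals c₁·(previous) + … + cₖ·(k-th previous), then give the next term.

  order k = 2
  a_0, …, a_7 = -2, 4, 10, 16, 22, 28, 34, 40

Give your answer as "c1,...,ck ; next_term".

2,-1 ; 46

  a_2 = 2·4 + -1·-2 = 10
  a_3 = 2·10 + -1·4 = 16
  a_4 = 2·16 + -1·10 = 22
  a_5 = 2·22 + -1·16 = 28
  a_6 = 2·28 + -1·22 = 34
  a_7 = 2·34 + -1·28 = 40
  a_8 = 2·40 + -1·34 = 46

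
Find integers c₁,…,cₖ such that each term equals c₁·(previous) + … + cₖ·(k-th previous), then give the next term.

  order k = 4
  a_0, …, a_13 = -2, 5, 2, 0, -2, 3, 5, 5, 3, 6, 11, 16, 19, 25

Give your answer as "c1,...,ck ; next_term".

1,0,0,1 ; 36

  a_4 = 1·0 + 0·2 + 0·5 + 1·-2 = -2
  a_5 = 1·-2 + 0·0 + 0·2 + 1·5 = 3
  a_6 = 1·3 + 0·-2 + 0·0 + 1·2 = 5
  a_7 = 1·5 + 0·3 + 0·-2 + 1·0 = 5
  a_8 = 1·5 + 0·5 + 0·3 + 1·-2 = 3
  a_9 = 1·3 + 0·5 + 0·5 + 1·3 = 6
  a_10 = 1·6 + 0·3 + 0·5 + 1·5 = 11
  a_11 = 1·11 + 0·6 + 0·3 + 1·5 = 16
  a_12 = 1·16 + 0·11 + 0·6 + 1·3 = 19
  a_13 = 1·19 + 0·16 + 0·11 + 1·6 = 25
  a_14 = 1·25 + 0·19 + 0·16 + 1·11 = 36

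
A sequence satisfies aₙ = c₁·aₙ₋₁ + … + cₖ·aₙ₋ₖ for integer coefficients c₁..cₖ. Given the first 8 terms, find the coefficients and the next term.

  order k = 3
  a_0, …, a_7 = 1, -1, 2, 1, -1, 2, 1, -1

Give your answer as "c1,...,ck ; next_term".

0,0,1 ; 2

  a_3 = 0·2 + 0·-1 + 1·1 = 1
  a_4 = 0·1 + 0·2 + 1·-1 = -1
  a_5 = 0·-1 + 0·1 + 1·2 = 2
  a_6 = 0·2 + 0·-1 + 1·1 = 1
  a_7 = 0·1 + 0·2 + 1·-1 = -1
  a_8 = 0·-1 + 0·1 + 1·2 = 2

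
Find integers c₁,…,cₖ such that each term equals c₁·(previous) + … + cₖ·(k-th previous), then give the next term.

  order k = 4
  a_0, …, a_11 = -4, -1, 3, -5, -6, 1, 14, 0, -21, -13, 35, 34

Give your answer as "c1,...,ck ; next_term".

0,-1,-1,1 ; -43

  a_4 = 0·-5 + -1·3 + -1·-1 + 1·-4 = -6
  a_5 = 0·-6 + -1·-5 + -1·3 + 1·-1 = 1
  a_6 = 0·1 + -1·-6 + -1·-5 + 1·3 = 14
  a_7 = 0·14 + -1·1 + -1·-6 + 1·-5 = 0
  a_8 = 0·0 + -1·14 + -1·1 + 1·-6 = -21
  a_9 = 0·-21 + -1·0 + -1·14 + 1·1 = -13
  a_10 = 0·-13 + -1·-21 + -1·0 + 1·14 = 35
  a_11 = 0·35 + -1·-13 + -1·-21 + 1·0 = 34
  a_12 = 0·34 + -1·35 + -1·-13 + 1·-21 = -43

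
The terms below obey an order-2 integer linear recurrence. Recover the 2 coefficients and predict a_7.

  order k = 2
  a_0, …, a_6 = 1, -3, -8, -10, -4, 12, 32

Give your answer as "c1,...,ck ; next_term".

  a_2 = 2·-3 + -2·1 = -8
  a_3 = 2·-8 + -2·-3 = -10
  a_4 = 2·-10 + -2·-8 = -4
  a_5 = 2·-4 + -2·-10 = 12
  a_6 = 2·12 + -2·-4 = 32
  a_7 = 2·32 + -2·12 = 40

2,-2 ; 40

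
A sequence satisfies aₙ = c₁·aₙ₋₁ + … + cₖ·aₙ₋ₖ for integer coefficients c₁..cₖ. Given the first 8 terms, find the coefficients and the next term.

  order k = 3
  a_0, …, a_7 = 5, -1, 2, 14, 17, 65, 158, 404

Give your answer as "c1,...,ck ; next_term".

1,3,3 ; 1073

  a_3 = 1·2 + 3·-1 + 3·5 = 14
  a_4 = 1·14 + 3·2 + 3·-1 = 17
  a_5 = 1·17 + 3·14 + 3·2 = 65
  a_6 = 1·65 + 3·17 + 3·14 = 158
  a_7 = 1·158 + 3·65 + 3·17 = 404
  a_8 = 1·404 + 3·158 + 3·65 = 1073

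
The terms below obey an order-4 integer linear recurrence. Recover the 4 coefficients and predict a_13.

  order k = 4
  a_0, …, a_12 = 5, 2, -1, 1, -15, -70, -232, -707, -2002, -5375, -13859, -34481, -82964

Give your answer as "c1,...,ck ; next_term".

4,-3,-1,-4 ; -193054

  a_4 = 4·1 + -3·-1 + -1·2 + -4·5 = -15
  a_5 = 4·-15 + -3·1 + -1·-1 + -4·2 = -70
  a_6 = 4·-70 + -3·-15 + -1·1 + -4·-1 = -232
  a_7 = 4·-232 + -3·-70 + -1·-15 + -4·1 = -707
  a_8 = 4·-707 + -3·-232 + -1·-70 + -4·-15 = -2002
  a_9 = 4·-2002 + -3·-707 + -1·-232 + -4·-70 = -5375
  a_10 = 4·-5375 + -3·-2002 + -1·-707 + -4·-232 = -13859
  a_11 = 4·-13859 + -3·-5375 + -1·-2002 + -4·-707 = -34481
  a_12 = 4·-34481 + -3·-13859 + -1·-5375 + -4·-2002 = -82964
  a_13 = 4·-82964 + -3·-34481 + -1·-13859 + -4·-5375 = -193054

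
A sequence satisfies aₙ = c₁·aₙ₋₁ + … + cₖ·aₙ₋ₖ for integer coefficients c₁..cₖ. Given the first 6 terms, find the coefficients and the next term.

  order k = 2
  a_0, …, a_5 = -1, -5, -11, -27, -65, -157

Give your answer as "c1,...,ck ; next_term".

  a_2 = 2·-5 + 1·-1 = -11
  a_3 = 2·-11 + 1·-5 = -27
  a_4 = 2·-27 + 1·-11 = -65
  a_5 = 2·-65 + 1·-27 = -157
  a_6 = 2·-157 + 1·-65 = -379

2,1 ; -379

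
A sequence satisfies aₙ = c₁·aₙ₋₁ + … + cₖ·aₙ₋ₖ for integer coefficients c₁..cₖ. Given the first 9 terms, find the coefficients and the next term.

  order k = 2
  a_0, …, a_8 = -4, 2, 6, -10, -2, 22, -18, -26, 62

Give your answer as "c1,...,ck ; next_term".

-1,-2 ; -10

  a_2 = -1·2 + -2·-4 = 6
  a_3 = -1·6 + -2·2 = -10
  a_4 = -1·-10 + -2·6 = -2
  a_5 = -1·-2 + -2·-10 = 22
  a_6 = -1·22 + -2·-2 = -18
  a_7 = -1·-18 + -2·22 = -26
  a_8 = -1·-26 + -2·-18 = 62
  a_9 = -1·62 + -2·-26 = -10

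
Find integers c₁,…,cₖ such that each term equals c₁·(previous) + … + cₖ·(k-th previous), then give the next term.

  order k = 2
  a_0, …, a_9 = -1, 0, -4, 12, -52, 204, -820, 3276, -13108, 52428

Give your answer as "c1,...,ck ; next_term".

  a_2 = -3·0 + 4·-1 = -4
  a_3 = -3·-4 + 4·0 = 12
  a_4 = -3·12 + 4·-4 = -52
  a_5 = -3·-52 + 4·12 = 204
  a_6 = -3·204 + 4·-52 = -820
  a_7 = -3·-820 + 4·204 = 3276
  a_8 = -3·3276 + 4·-820 = -13108
  a_9 = -3·-13108 + 4·3276 = 52428
  a_10 = -3·52428 + 4·-13108 = -209716

-3,4 ; -209716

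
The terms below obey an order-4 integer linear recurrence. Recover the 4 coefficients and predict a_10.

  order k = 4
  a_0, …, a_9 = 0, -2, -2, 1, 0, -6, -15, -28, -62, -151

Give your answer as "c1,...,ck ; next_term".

  a_4 = 2·1 + 0·-2 + 1·-2 + 2·0 = 0
  a_5 = 2·0 + 0·1 + 1·-2 + 2·-2 = -6
  a_6 = 2·-6 + 0·0 + 1·1 + 2·-2 = -15
  a_7 = 2·-15 + 0·-6 + 1·0 + 2·1 = -28
  a_8 = 2·-28 + 0·-15 + 1·-6 + 2·0 = -62
  a_9 = 2·-62 + 0·-28 + 1·-15 + 2·-6 = -151
  a_10 = 2·-151 + 0·-62 + 1·-28 + 2·-15 = -360

2,0,1,2 ; -360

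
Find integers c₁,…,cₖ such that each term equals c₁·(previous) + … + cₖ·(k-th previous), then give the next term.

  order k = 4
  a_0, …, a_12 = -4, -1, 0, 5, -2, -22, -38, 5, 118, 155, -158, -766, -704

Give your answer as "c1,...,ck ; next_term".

2,-3,0,3 ; 1355

  a_4 = 2·5 + -3·0 + 0·-1 + 3·-4 = -2
  a_5 = 2·-2 + -3·5 + 0·0 + 3·-1 = -22
  a_6 = 2·-22 + -3·-2 + 0·5 + 3·0 = -38
  a_7 = 2·-38 + -3·-22 + 0·-2 + 3·5 = 5
  a_8 = 2·5 + -3·-38 + 0·-22 + 3·-2 = 118
  a_9 = 2·118 + -3·5 + 0·-38 + 3·-22 = 155
  a_10 = 2·155 + -3·118 + 0·5 + 3·-38 = -158
  a_11 = 2·-158 + -3·155 + 0·118 + 3·5 = -766
  a_12 = 2·-766 + -3·-158 + 0·155 + 3·118 = -704
  a_13 = 2·-704 + -3·-766 + 0·-158 + 3·155 = 1355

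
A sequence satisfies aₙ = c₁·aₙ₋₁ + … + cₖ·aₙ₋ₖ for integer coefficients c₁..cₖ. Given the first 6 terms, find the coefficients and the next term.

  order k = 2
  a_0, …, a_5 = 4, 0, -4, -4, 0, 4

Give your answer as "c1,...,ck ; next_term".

1,-1 ; 4

  a_2 = 1·0 + -1·4 = -4
  a_3 = 1·-4 + -1·0 = -4
  a_4 = 1·-4 + -1·-4 = 0
  a_5 = 1·0 + -1·-4 = 4
  a_6 = 1·4 + -1·0 = 4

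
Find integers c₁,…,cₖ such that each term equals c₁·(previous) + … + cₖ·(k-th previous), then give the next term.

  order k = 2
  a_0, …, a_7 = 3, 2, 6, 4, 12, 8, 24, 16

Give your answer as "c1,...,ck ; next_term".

0,2 ; 48

  a_2 = 0·2 + 2·3 = 6
  a_3 = 0·6 + 2·2 = 4
  a_4 = 0·4 + 2·6 = 12
  a_5 = 0·12 + 2·4 = 8
  a_6 = 0·8 + 2·12 = 24
  a_7 = 0·24 + 2·8 = 16
  a_8 = 0·16 + 2·24 = 48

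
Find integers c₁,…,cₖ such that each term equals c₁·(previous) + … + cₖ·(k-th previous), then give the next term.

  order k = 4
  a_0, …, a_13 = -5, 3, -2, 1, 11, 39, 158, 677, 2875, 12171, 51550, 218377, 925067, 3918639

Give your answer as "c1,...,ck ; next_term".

4,0,4,1 ; 16599614

  a_4 = 4·1 + 0·-2 + 4·3 + 1·-5 = 11
  a_5 = 4·11 + 0·1 + 4·-2 + 1·3 = 39
  a_6 = 4·39 + 0·11 + 4·1 + 1·-2 = 158
  a_7 = 4·158 + 0·39 + 4·11 + 1·1 = 677
  a_8 = 4·677 + 0·158 + 4·39 + 1·11 = 2875
  a_9 = 4·2875 + 0·677 + 4·158 + 1·39 = 12171
  a_10 = 4·12171 + 0·2875 + 4·677 + 1·158 = 51550
  a_11 = 4·51550 + 0·12171 + 4·2875 + 1·677 = 218377
  a_12 = 4·218377 + 0·51550 + 4·12171 + 1·2875 = 925067
  a_13 = 4·925067 + 0·218377 + 4·51550 + 1·12171 = 3918639
  a_14 = 4·3918639 + 0·925067 + 4·218377 + 1·51550 = 16599614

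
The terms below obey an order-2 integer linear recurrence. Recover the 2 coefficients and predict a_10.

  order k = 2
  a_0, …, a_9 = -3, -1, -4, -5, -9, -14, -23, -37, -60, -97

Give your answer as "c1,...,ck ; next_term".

1,1 ; -157

  a_2 = 1·-1 + 1·-3 = -4
  a_3 = 1·-4 + 1·-1 = -5
  a_4 = 1·-5 + 1·-4 = -9
  a_5 = 1·-9 + 1·-5 = -14
  a_6 = 1·-14 + 1·-9 = -23
  a_7 = 1·-23 + 1·-14 = -37
  a_8 = 1·-37 + 1·-23 = -60
  a_9 = 1·-60 + 1·-37 = -97
  a_10 = 1·-97 + 1·-60 = -157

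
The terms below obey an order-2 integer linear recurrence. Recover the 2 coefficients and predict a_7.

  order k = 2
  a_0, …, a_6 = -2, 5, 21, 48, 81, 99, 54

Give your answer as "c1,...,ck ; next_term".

3,-3 ; -135

  a_2 = 3·5 + -3·-2 = 21
  a_3 = 3·21 + -3·5 = 48
  a_4 = 3·48 + -3·21 = 81
  a_5 = 3·81 + -3·48 = 99
  a_6 = 3·99 + -3·81 = 54
  a_7 = 3·54 + -3·99 = -135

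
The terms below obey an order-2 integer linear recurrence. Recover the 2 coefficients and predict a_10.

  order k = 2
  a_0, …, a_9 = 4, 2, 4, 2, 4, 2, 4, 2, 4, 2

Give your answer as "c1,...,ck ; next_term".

0,1 ; 4

  a_2 = 0·2 + 1·4 = 4
  a_3 = 0·4 + 1·2 = 2
  a_4 = 0·2 + 1·4 = 4
  a_5 = 0·4 + 1·2 = 2
  a_6 = 0·2 + 1·4 = 4
  a_7 = 0·4 + 1·2 = 2
  a_8 = 0·2 + 1·4 = 4
  a_9 = 0·4 + 1·2 = 2
  a_10 = 0·2 + 1·4 = 4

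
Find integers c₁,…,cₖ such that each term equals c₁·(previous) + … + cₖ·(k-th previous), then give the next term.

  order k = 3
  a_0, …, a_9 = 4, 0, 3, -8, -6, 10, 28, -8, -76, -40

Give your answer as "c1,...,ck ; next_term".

0,-2,-2 ; 168

  a_3 = 0·3 + -2·0 + -2·4 = -8
  a_4 = 0·-8 + -2·3 + -2·0 = -6
  a_5 = 0·-6 + -2·-8 + -2·3 = 10
  a_6 = 0·10 + -2·-6 + -2·-8 = 28
  a_7 = 0·28 + -2·10 + -2·-6 = -8
  a_8 = 0·-8 + -2·28 + -2·10 = -76
  a_9 = 0·-76 + -2·-8 + -2·28 = -40
  a_10 = 0·-40 + -2·-76 + -2·-8 = 168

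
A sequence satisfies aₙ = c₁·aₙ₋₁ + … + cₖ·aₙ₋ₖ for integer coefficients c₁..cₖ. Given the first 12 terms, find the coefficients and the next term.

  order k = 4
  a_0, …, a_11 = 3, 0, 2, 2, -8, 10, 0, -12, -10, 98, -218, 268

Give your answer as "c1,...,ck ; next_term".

  a_4 = -3·2 + -4·2 + -3·0 + 2·3 = -8
  a_5 = -3·-8 + -4·2 + -3·2 + 2·0 = 10
  a_6 = -3·10 + -4·-8 + -3·2 + 2·2 = 0
  a_7 = -3·0 + -4·10 + -3·-8 + 2·2 = -12
  a_8 = -3·-12 + -4·0 + -3·10 + 2·-8 = -10
  a_9 = -3·-10 + -4·-12 + -3·0 + 2·10 = 98
  a_10 = -3·98 + -4·-10 + -3·-12 + 2·0 = -218
  a_11 = -3·-218 + -4·98 + -3·-10 + 2·-12 = 268
  a_12 = -3·268 + -4·-218 + -3·98 + 2·-10 = -246

-3,-4,-3,2 ; -246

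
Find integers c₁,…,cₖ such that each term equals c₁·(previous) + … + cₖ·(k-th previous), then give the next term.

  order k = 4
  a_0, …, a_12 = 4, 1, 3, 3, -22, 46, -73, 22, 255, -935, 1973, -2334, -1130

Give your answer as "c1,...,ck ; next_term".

-2,-1,3,-4 ; 14253

  a_4 = -2·3 + -1·3 + 3·1 + -4·4 = -22
  a_5 = -2·-22 + -1·3 + 3·3 + -4·1 = 46
  a_6 = -2·46 + -1·-22 + 3·3 + -4·3 = -73
  a_7 = -2·-73 + -1·46 + 3·-22 + -4·3 = 22
  a_8 = -2·22 + -1·-73 + 3·46 + -4·-22 = 255
  a_9 = -2·255 + -1·22 + 3·-73 + -4·46 = -935
  a_10 = -2·-935 + -1·255 + 3·22 + -4·-73 = 1973
  a_11 = -2·1973 + -1·-935 + 3·255 + -4·22 = -2334
  a_12 = -2·-2334 + -1·1973 + 3·-935 + -4·255 = -1130
  a_13 = -2·-1130 + -1·-2334 + 3·1973 + -4·-935 = 14253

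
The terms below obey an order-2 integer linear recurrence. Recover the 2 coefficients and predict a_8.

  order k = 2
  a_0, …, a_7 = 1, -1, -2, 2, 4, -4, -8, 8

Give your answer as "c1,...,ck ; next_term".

0,-2 ; 16

  a_2 = 0·-1 + -2·1 = -2
  a_3 = 0·-2 + -2·-1 = 2
  a_4 = 0·2 + -2·-2 = 4
  a_5 = 0·4 + -2·2 = -4
  a_6 = 0·-4 + -2·4 = -8
  a_7 = 0·-8 + -2·-4 = 8
  a_8 = 0·8 + -2·-8 = 16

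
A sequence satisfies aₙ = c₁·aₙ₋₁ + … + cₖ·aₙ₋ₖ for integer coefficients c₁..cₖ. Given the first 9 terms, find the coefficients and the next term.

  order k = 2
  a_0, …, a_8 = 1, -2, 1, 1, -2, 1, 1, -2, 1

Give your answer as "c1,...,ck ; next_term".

  a_2 = -1·-2 + -1·1 = 1
  a_3 = -1·1 + -1·-2 = 1
  a_4 = -1·1 + -1·1 = -2
  a_5 = -1·-2 + -1·1 = 1
  a_6 = -1·1 + -1·-2 = 1
  a_7 = -1·1 + -1·1 = -2
  a_8 = -1·-2 + -1·1 = 1
  a_9 = -1·1 + -1·-2 = 1

-1,-1 ; 1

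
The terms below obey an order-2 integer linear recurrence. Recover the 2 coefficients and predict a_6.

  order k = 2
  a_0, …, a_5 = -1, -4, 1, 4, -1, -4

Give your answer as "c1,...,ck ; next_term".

  a_2 = 0·-4 + -1·-1 = 1
  a_3 = 0·1 + -1·-4 = 4
  a_4 = 0·4 + -1·1 = -1
  a_5 = 0·-1 + -1·4 = -4
  a_6 = 0·-4 + -1·-1 = 1

0,-1 ; 1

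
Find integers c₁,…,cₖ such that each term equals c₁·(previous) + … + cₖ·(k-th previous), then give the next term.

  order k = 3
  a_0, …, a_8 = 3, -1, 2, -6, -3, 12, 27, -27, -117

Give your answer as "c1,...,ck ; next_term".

0,-3,-3 ; 0

  a_3 = 0·2 + -3·-1 + -3·3 = -6
  a_4 = 0·-6 + -3·2 + -3·-1 = -3
  a_5 = 0·-3 + -3·-6 + -3·2 = 12
  a_6 = 0·12 + -3·-3 + -3·-6 = 27
  a_7 = 0·27 + -3·12 + -3·-3 = -27
  a_8 = 0·-27 + -3·27 + -3·12 = -117
  a_9 = 0·-117 + -3·-27 + -3·27 = 0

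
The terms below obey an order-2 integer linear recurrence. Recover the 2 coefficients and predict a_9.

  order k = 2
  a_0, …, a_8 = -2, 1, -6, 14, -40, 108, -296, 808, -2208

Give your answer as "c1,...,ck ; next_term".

  a_2 = -2·1 + 2·-2 = -6
  a_3 = -2·-6 + 2·1 = 14
  a_4 = -2·14 + 2·-6 = -40
  a_5 = -2·-40 + 2·14 = 108
  a_6 = -2·108 + 2·-40 = -296
  a_7 = -2·-296 + 2·108 = 808
  a_8 = -2·808 + 2·-296 = -2208
  a_9 = -2·-2208 + 2·808 = 6032

-2,2 ; 6032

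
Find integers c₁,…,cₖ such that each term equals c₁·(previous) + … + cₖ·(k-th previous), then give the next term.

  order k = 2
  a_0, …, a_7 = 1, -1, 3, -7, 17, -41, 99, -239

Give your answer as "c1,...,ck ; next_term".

  a_2 = -2·-1 + 1·1 = 3
  a_3 = -2·3 + 1·-1 = -7
  a_4 = -2·-7 + 1·3 = 17
  a_5 = -2·17 + 1·-7 = -41
  a_6 = -2·-41 + 1·17 = 99
  a_7 = -2·99 + 1·-41 = -239
  a_8 = -2·-239 + 1·99 = 577

-2,1 ; 577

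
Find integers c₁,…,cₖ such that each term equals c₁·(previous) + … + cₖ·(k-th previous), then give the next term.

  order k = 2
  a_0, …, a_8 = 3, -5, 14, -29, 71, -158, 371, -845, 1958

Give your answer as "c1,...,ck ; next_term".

  a_2 = -1·-5 + 3·3 = 14
  a_3 = -1·14 + 3·-5 = -29
  a_4 = -1·-29 + 3·14 = 71
  a_5 = -1·71 + 3·-29 = -158
  a_6 = -1·-158 + 3·71 = 371
  a_7 = -1·371 + 3·-158 = -845
  a_8 = -1·-845 + 3·371 = 1958
  a_9 = -1·1958 + 3·-845 = -4493

-1,3 ; -4493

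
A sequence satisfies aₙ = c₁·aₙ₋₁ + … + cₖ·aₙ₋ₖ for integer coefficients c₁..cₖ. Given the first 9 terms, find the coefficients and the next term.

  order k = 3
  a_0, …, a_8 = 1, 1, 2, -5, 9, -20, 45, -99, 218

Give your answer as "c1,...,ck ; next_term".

-2,0,-1 ; -481

  a_3 = -2·2 + 0·1 + -1·1 = -5
  a_4 = -2·-5 + 0·2 + -1·1 = 9
  a_5 = -2·9 + 0·-5 + -1·2 = -20
  a_6 = -2·-20 + 0·9 + -1·-5 = 45
  a_7 = -2·45 + 0·-20 + -1·9 = -99
  a_8 = -2·-99 + 0·45 + -1·-20 = 218
  a_9 = -2·218 + 0·-99 + -1·45 = -481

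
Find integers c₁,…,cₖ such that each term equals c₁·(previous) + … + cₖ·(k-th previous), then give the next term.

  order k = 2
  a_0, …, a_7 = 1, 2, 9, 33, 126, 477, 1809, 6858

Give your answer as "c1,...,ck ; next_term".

3,3 ; 26001

  a_2 = 3·2 + 3·1 = 9
  a_3 = 3·9 + 3·2 = 33
  a_4 = 3·33 + 3·9 = 126
  a_5 = 3·126 + 3·33 = 477
  a_6 = 3·477 + 3·126 = 1809
  a_7 = 3·1809 + 3·477 = 6858
  a_8 = 3·6858 + 3·1809 = 26001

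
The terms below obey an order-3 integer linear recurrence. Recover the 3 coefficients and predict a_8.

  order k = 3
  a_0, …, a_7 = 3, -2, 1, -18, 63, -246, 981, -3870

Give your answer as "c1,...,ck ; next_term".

-3,3,-3 ; 15291

  a_3 = -3·1 + 3·-2 + -3·3 = -18
  a_4 = -3·-18 + 3·1 + -3·-2 = 63
  a_5 = -3·63 + 3·-18 + -3·1 = -246
  a_6 = -3·-246 + 3·63 + -3·-18 = 981
  a_7 = -3·981 + 3·-246 + -3·63 = -3870
  a_8 = -3·-3870 + 3·981 + -3·-246 = 15291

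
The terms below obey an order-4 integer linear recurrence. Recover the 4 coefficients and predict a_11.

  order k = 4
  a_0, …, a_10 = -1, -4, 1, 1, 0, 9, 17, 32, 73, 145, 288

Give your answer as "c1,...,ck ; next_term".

  a_4 = 2·1 + 0·1 + 1·-4 + -2·-1 = 0
  a_5 = 2·0 + 0·1 + 1·1 + -2·-4 = 9
  a_6 = 2·9 + 0·0 + 1·1 + -2·1 = 17
  a_7 = 2·17 + 0·9 + 1·0 + -2·1 = 32
  a_8 = 2·32 + 0·17 + 1·9 + -2·0 = 73
  a_9 = 2·73 + 0·32 + 1·17 + -2·9 = 145
  a_10 = 2·145 + 0·73 + 1·32 + -2·17 = 288
  a_11 = 2·288 + 0·145 + 1·73 + -2·32 = 585

2,0,1,-2 ; 585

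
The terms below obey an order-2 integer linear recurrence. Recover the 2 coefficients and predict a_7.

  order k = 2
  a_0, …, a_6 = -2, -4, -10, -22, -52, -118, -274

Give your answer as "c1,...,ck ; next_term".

1,3 ; -628

  a_2 = 1·-4 + 3·-2 = -10
  a_3 = 1·-10 + 3·-4 = -22
  a_4 = 1·-22 + 3·-10 = -52
  a_5 = 1·-52 + 3·-22 = -118
  a_6 = 1·-118 + 3·-52 = -274
  a_7 = 1·-274 + 3·-118 = -628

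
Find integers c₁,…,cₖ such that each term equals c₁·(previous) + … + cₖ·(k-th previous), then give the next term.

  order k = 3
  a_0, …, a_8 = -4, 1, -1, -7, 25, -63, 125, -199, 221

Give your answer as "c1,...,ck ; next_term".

  a_3 = -3·-1 + -2·1 + 2·-4 = -7
  a_4 = -3·-7 + -2·-1 + 2·1 = 25
  a_5 = -3·25 + -2·-7 + 2·-1 = -63
  a_6 = -3·-63 + -2·25 + 2·-7 = 125
  a_7 = -3·125 + -2·-63 + 2·25 = -199
  a_8 = -3·-199 + -2·125 + 2·-63 = 221
  a_9 = -3·221 + -2·-199 + 2·125 = -15

-3,-2,2 ; -15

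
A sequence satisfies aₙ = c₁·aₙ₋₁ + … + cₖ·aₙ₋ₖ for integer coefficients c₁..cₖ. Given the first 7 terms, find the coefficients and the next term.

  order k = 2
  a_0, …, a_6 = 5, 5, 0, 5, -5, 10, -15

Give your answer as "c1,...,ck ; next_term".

  a_2 = -1·5 + 1·5 = 0
  a_3 = -1·0 + 1·5 = 5
  a_4 = -1·5 + 1·0 = -5
  a_5 = -1·-5 + 1·5 = 10
  a_6 = -1·10 + 1·-5 = -15
  a_7 = -1·-15 + 1·10 = 25

-1,1 ; 25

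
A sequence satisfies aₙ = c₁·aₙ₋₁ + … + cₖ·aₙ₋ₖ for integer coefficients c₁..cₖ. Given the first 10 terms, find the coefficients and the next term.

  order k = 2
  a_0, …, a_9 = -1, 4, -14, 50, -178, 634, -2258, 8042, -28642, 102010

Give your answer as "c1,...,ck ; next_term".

  a_2 = -3·4 + 2·-1 = -14
  a_3 = -3·-14 + 2·4 = 50
  a_4 = -3·50 + 2·-14 = -178
  a_5 = -3·-178 + 2·50 = 634
  a_6 = -3·634 + 2·-178 = -2258
  a_7 = -3·-2258 + 2·634 = 8042
  a_8 = -3·8042 + 2·-2258 = -28642
  a_9 = -3·-28642 + 2·8042 = 102010
  a_10 = -3·102010 + 2·-28642 = -363314

-3,2 ; -363314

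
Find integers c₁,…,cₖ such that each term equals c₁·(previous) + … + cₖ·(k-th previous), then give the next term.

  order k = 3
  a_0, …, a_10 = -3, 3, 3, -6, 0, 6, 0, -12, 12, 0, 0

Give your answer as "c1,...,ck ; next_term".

  a_3 = -2·3 + -2·3 + -2·-3 = -6
  a_4 = -2·-6 + -2·3 + -2·3 = 0
  a_5 = -2·0 + -2·-6 + -2·3 = 6
  a_6 = -2·6 + -2·0 + -2·-6 = 0
  a_7 = -2·0 + -2·6 + -2·0 = -12
  a_8 = -2·-12 + -2·0 + -2·6 = 12
  a_9 = -2·12 + -2·-12 + -2·0 = 0
  a_10 = -2·0 + -2·12 + -2·-12 = 0
  a_11 = -2·0 + -2·0 + -2·12 = -24

-2,-2,-2 ; -24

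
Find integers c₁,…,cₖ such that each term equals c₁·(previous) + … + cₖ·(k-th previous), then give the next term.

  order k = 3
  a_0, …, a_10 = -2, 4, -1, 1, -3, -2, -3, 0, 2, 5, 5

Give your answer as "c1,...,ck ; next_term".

  a_3 = 1·-1 + 0·4 + -1·-2 = 1
  a_4 = 1·1 + 0·-1 + -1·4 = -3
  a_5 = 1·-3 + 0·1 + -1·-1 = -2
  a_6 = 1·-2 + 0·-3 + -1·1 = -3
  a_7 = 1·-3 + 0·-2 + -1·-3 = 0
  a_8 = 1·0 + 0·-3 + -1·-2 = 2
  a_9 = 1·2 + 0·0 + -1·-3 = 5
  a_10 = 1·5 + 0·2 + -1·0 = 5
  a_11 = 1·5 + 0·5 + -1·2 = 3

1,0,-1 ; 3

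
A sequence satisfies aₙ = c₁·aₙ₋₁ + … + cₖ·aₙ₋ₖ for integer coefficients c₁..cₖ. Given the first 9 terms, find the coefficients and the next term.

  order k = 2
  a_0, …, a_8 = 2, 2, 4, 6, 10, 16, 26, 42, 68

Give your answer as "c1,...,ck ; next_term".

  a_2 = 1·2 + 1·2 = 4
  a_3 = 1·4 + 1·2 = 6
  a_4 = 1·6 + 1·4 = 10
  a_5 = 1·10 + 1·6 = 16
  a_6 = 1·16 + 1·10 = 26
  a_7 = 1·26 + 1·16 = 42
  a_8 = 1·42 + 1·26 = 68
  a_9 = 1·68 + 1·42 = 110

1,1 ; 110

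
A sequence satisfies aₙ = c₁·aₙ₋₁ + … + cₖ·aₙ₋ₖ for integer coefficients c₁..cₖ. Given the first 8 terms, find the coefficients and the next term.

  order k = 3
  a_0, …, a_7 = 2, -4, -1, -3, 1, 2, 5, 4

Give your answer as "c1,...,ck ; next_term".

  a_3 = 1·-1 + 0·-4 + -1·2 = -3
  a_4 = 1·-3 + 0·-1 + -1·-4 = 1
  a_5 = 1·1 + 0·-3 + -1·-1 = 2
  a_6 = 1·2 + 0·1 + -1·-3 = 5
  a_7 = 1·5 + 0·2 + -1·1 = 4
  a_8 = 1·4 + 0·5 + -1·2 = 2

1,0,-1 ; 2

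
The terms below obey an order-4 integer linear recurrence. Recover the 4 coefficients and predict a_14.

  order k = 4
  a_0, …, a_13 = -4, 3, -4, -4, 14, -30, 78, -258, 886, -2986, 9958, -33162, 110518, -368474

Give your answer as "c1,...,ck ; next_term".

-4,-3,-2,2 ; 1228582

  a_4 = -4·-4 + -3·-4 + -2·3 + 2·-4 = 14
  a_5 = -4·14 + -3·-4 + -2·-4 + 2·3 = -30
  a_6 = -4·-30 + -3·14 + -2·-4 + 2·-4 = 78
  a_7 = -4·78 + -3·-30 + -2·14 + 2·-4 = -258
  a_8 = -4·-258 + -3·78 + -2·-30 + 2·14 = 886
  a_9 = -4·886 + -3·-258 + -2·78 + 2·-30 = -2986
  a_10 = -4·-2986 + -3·886 + -2·-258 + 2·78 = 9958
  a_11 = -4·9958 + -3·-2986 + -2·886 + 2·-258 = -33162
  a_12 = -4·-33162 + -3·9958 + -2·-2986 + 2·886 = 110518
  a_13 = -4·110518 + -3·-33162 + -2·9958 + 2·-2986 = -368474
  a_14 = -4·-368474 + -3·110518 + -2·-33162 + 2·9958 = 1228582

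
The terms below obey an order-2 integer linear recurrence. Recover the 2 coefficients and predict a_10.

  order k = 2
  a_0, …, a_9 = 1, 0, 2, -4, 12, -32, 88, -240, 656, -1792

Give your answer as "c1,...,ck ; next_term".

  a_2 = -2·0 + 2·1 = 2
  a_3 = -2·2 + 2·0 = -4
  a_4 = -2·-4 + 2·2 = 12
  a_5 = -2·12 + 2·-4 = -32
  a_6 = -2·-32 + 2·12 = 88
  a_7 = -2·88 + 2·-32 = -240
  a_8 = -2·-240 + 2·88 = 656
  a_9 = -2·656 + 2·-240 = -1792
  a_10 = -2·-1792 + 2·656 = 4896

-2,2 ; 4896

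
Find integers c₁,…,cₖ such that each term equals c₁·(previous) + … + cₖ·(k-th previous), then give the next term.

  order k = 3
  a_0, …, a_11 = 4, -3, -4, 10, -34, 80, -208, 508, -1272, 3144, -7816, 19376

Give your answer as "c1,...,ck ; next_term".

  a_3 = -2·-4 + 2·-3 + 2·4 = 10
  a_4 = -2·10 + 2·-4 + 2·-3 = -34
  a_5 = -2·-34 + 2·10 + 2·-4 = 80
  a_6 = -2·80 + 2·-34 + 2·10 = -208
  a_7 = -2·-208 + 2·80 + 2·-34 = 508
  a_8 = -2·508 + 2·-208 + 2·80 = -1272
  a_9 = -2·-1272 + 2·508 + 2·-208 = 3144
  a_10 = -2·3144 + 2·-1272 + 2·508 = -7816
  a_11 = -2·-7816 + 2·3144 + 2·-1272 = 19376
  a_12 = -2·19376 + 2·-7816 + 2·3144 = -48096

-2,2,2 ; -48096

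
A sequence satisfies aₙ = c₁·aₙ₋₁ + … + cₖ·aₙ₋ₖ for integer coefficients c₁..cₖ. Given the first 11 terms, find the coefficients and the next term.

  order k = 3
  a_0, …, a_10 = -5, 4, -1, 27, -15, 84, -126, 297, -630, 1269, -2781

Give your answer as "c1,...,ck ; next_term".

  a_3 = 0·-1 + 3·4 + -3·-5 = 27
  a_4 = 0·27 + 3·-1 + -3·4 = -15
  a_5 = 0·-15 + 3·27 + -3·-1 = 84
  a_6 = 0·84 + 3·-15 + -3·27 = -126
  a_7 = 0·-126 + 3·84 + -3·-15 = 297
  a_8 = 0·297 + 3·-126 + -3·84 = -630
  a_9 = 0·-630 + 3·297 + -3·-126 = 1269
  a_10 = 0·1269 + 3·-630 + -3·297 = -2781
  a_11 = 0·-2781 + 3·1269 + -3·-630 = 5697

0,3,-3 ; 5697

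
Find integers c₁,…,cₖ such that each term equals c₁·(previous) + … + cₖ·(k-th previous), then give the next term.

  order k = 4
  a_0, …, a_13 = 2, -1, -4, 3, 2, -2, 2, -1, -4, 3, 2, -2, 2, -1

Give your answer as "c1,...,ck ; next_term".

0,-1,0,-1 ; -4

  a_4 = 0·3 + -1·-4 + 0·-1 + -1·2 = 2
  a_5 = 0·2 + -1·3 + 0·-4 + -1·-1 = -2
  a_6 = 0·-2 + -1·2 + 0·3 + -1·-4 = 2
  a_7 = 0·2 + -1·-2 + 0·2 + -1·3 = -1
  a_8 = 0·-1 + -1·2 + 0·-2 + -1·2 = -4
  a_9 = 0·-4 + -1·-1 + 0·2 + -1·-2 = 3
  a_10 = 0·3 + -1·-4 + 0·-1 + -1·2 = 2
  a_11 = 0·2 + -1·3 + 0·-4 + -1·-1 = -2
  a_12 = 0·-2 + -1·2 + 0·3 + -1·-4 = 2
  a_13 = 0·2 + -1·-2 + 0·2 + -1·3 = -1
  a_14 = 0·-1 + -1·2 + 0·-2 + -1·2 = -4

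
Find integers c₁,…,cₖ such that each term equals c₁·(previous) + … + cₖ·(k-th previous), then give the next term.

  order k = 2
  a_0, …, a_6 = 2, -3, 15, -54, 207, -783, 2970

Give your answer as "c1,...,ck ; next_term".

  a_2 = -3·-3 + 3·2 = 15
  a_3 = -3·15 + 3·-3 = -54
  a_4 = -3·-54 + 3·15 = 207
  a_5 = -3·207 + 3·-54 = -783
  a_6 = -3·-783 + 3·207 = 2970
  a_7 = -3·2970 + 3·-783 = -11259

-3,3 ; -11259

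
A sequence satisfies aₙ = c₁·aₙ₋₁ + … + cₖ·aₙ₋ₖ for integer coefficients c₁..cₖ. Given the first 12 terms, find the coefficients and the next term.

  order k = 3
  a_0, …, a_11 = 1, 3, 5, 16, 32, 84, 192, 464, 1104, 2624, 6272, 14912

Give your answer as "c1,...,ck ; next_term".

  a_3 = 0·5 + 4·3 + 4·1 = 16
  a_4 = 0·16 + 4·5 + 4·3 = 32
  a_5 = 0·32 + 4·16 + 4·5 = 84
  a_6 = 0·84 + 4·32 + 4·16 = 192
  a_7 = 0·192 + 4·84 + 4·32 = 464
  a_8 = 0·464 + 4·192 + 4·84 = 1104
  a_9 = 0·1104 + 4·464 + 4·192 = 2624
  a_10 = 0·2624 + 4·1104 + 4·464 = 6272
  a_11 = 0·6272 + 4·2624 + 4·1104 = 14912
  a_12 = 0·14912 + 4·6272 + 4·2624 = 35584

0,4,4 ; 35584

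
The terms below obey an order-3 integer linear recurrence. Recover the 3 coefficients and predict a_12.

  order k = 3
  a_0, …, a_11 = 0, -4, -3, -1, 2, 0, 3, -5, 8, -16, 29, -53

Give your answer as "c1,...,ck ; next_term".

-1,1,-1 ; 98

  a_3 = -1·-3 + 1·-4 + -1·0 = -1
  a_4 = -1·-1 + 1·-3 + -1·-4 = 2
  a_5 = -1·2 + 1·-1 + -1·-3 = 0
  a_6 = -1·0 + 1·2 + -1·-1 = 3
  a_7 = -1·3 + 1·0 + -1·2 = -5
  a_8 = -1·-5 + 1·3 + -1·0 = 8
  a_9 = -1·8 + 1·-5 + -1·3 = -16
  a_10 = -1·-16 + 1·8 + -1·-5 = 29
  a_11 = -1·29 + 1·-16 + -1·8 = -53
  a_12 = -1·-53 + 1·29 + -1·-16 = 98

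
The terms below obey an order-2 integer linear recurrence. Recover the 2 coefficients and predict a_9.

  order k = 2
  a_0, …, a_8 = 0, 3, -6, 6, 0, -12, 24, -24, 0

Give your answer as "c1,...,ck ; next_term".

-2,-2 ; 48

  a_2 = -2·3 + -2·0 = -6
  a_3 = -2·-6 + -2·3 = 6
  a_4 = -2·6 + -2·-6 = 0
  a_5 = -2·0 + -2·6 = -12
  a_6 = -2·-12 + -2·0 = 24
  a_7 = -2·24 + -2·-12 = -24
  a_8 = -2·-24 + -2·24 = 0
  a_9 = -2·0 + -2·-24 = 48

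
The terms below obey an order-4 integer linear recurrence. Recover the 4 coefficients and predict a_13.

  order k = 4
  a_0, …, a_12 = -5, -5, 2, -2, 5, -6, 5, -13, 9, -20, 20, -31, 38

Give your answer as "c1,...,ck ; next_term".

1,1,-2,1 ; -53

  a_4 = 1·-2 + 1·2 + -2·-5 + 1·-5 = 5
  a_5 = 1·5 + 1·-2 + -2·2 + 1·-5 = -6
  a_6 = 1·-6 + 1·5 + -2·-2 + 1·2 = 5
  a_7 = 1·5 + 1·-6 + -2·5 + 1·-2 = -13
  a_8 = 1·-13 + 1·5 + -2·-6 + 1·5 = 9
  a_9 = 1·9 + 1·-13 + -2·5 + 1·-6 = -20
  a_10 = 1·-20 + 1·9 + -2·-13 + 1·5 = 20
  a_11 = 1·20 + 1·-20 + -2·9 + 1·-13 = -31
  a_12 = 1·-31 + 1·20 + -2·-20 + 1·9 = 38
  a_13 = 1·38 + 1·-31 + -2·20 + 1·-20 = -53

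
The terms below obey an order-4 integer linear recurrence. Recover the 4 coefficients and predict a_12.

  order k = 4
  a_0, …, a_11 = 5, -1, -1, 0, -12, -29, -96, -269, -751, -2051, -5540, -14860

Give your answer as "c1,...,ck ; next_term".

  a_4 = 3·0 + 1·-1 + -4·-1 + -3·5 = -12
  a_5 = 3·-12 + 1·0 + -4·-1 + -3·-1 = -29
  a_6 = 3·-29 + 1·-12 + -4·0 + -3·-1 = -96
  a_7 = 3·-96 + 1·-29 + -4·-12 + -3·0 = -269
  a_8 = 3·-269 + 1·-96 + -4·-29 + -3·-12 = -751
  a_9 = 3·-751 + 1·-269 + -4·-96 + -3·-29 = -2051
  a_10 = 3·-2051 + 1·-751 + -4·-269 + -3·-96 = -5540
  a_11 = 3·-5540 + 1·-2051 + -4·-751 + -3·-269 = -14860
  a_12 = 3·-14860 + 1·-5540 + -4·-2051 + -3·-751 = -39663

3,1,-4,-3 ; -39663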